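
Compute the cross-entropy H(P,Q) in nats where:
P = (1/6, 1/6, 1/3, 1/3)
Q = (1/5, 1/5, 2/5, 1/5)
1.3784 nats

Cross-entropy: H(P,Q) = -Σ p(x) log q(x)

Alternatively: H(P,Q) = H(P) + D_KL(P||Q)
H(P) = 1.3297 nats
D_KL(P||Q) = 0.0487 nats

H(P,Q) = 1.3297 + 0.0487 = 1.3784 nats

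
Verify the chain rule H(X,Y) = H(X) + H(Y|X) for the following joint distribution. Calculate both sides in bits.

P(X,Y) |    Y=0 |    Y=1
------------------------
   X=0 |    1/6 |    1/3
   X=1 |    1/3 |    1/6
H(X,Y) = 1.9183, H(X) = 1.0000, H(Y|X) = 0.9183 (all in bits)

Chain rule: H(X,Y) = H(X) + H(Y|X)

Left side — joint entropy directly:
H(X,Y) = -Σ p(x,y) log p(x,y) = 1.9183 bits

Right side — compute H(Y|X) from the conditional distributions:
P(X) = (1/2, 1/2), so H(X) = 1.0000 bits
H(Y|X) = Σ_x P(X=x) · H(Y|X=x):
  P(Y|X=0) = (1/3, 2/3), H(Y|X=0) = 0.9183, weight P(X=0) = 1/2
  P(Y|X=1) = (2/3, 1/3), H(Y|X=1) = 0.9183, weight P(X=1) = 1/2
H(Y|X) = 0.9183 bits

H(X) + H(Y|X) = 1.0000 + 0.9183 = 1.9183 bits

Both sides equal 1.9183 bits. ✓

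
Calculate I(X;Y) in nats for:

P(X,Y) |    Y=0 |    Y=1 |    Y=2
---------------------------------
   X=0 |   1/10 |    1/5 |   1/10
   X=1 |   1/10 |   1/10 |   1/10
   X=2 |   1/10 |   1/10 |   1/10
0.0138 nats

Mutual information: I(X;Y) = H(X) + H(Y) - H(X,Y)

Marginals:
P(X) = (2/5, 3/10, 3/10), H(X) = 1.0889 nats
P(Y) = (3/10, 2/5, 3/10), H(Y) = 1.0889 nats

Joint entropy: H(X,Y) = 2.1640 nats

I(X;Y) = 1.0889 + 1.0889 - 2.1640 = 0.0138 nats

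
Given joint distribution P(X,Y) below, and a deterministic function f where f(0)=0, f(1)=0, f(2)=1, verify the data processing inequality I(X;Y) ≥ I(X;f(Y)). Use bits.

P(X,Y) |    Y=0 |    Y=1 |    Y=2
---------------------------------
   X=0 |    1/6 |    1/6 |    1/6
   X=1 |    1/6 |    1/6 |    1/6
I(X;Y) = 0.0000, I(X;f(Y)) = 0.0000, inequality holds: 0.0000 ≥ 0.0000

Data Processing Inequality: For any Markov chain X → Y → Z, we have I(X;Y) ≥ I(X;Z).

Here Z = f(Y) is a deterministic function of Y, forming X → Y → Z.

Original I(X;Y) = 0.0000 bits

After applying f:
P(X,Z) where Z=f(Y):
- P(X,Z=0) = P(X,Y=0) + P(X,Y=1)
- P(X,Z=1) = P(X,Y=2)

I(X;Z) = I(X;f(Y)) = 0.0000 bits

Verification: 0.0000 ≥ 0.0000 ✓

Information cannot be created by processing; the function f can only lose information about X.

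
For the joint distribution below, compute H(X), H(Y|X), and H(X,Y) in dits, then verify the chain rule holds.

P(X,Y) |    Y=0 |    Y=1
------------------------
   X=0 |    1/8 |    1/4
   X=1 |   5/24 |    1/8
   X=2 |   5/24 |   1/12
H(X,Y) = 0.7501, H(X) = 0.4749, H(Y|X) = 0.2752 (all in dits)

Chain rule: H(X,Y) = H(X) + H(Y|X)

Left side — joint entropy directly:
H(X,Y) = -Σ p(x,y) log p(x,y) = 0.7501 dits

Right side — compute H(Y|X) from the conditional distributions:
P(X) = (3/8, 1/3, 7/24), so H(X) = 0.4749 dits
H(Y|X) = Σ_x P(X=x) · H(Y|X=x):
  P(Y|X=0) = (1/3, 2/3), H(Y|X=0) = 0.2764, weight P(X=0) = 3/8
  P(Y|X=1) = (5/8, 3/8), H(Y|X=1) = 0.2873, weight P(X=1) = 1/3
  P(Y|X=2) = (5/7, 2/7), H(Y|X=2) = 0.2598, weight P(X=2) = 7/24
H(Y|X) = 0.2752 dits

H(X) + H(Y|X) = 0.4749 + 0.2752 = 0.7501 dits

Both sides equal 0.7501 dits. ✓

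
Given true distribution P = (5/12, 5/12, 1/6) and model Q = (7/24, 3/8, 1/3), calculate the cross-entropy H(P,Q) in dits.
0.4800 dits

Cross-entropy: H(P,Q) = -Σ p(x) log q(x)

Alternatively: H(P,Q) = H(P) + D_KL(P||Q)
H(P) = 0.4465 dits
D_KL(P||Q) = 0.0334 dits

H(P,Q) = 0.4465 + 0.0334 = 0.4800 dits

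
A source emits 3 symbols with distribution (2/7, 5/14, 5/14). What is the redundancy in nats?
0.0052 nats

Redundancy measures how far a source is from maximum entropy:
R = H_max - H(X)

Maximum entropy for 3 symbols: H_max = log_e(3) = 1.0986 nats
Actual entropy: H(X) = 1.0934 nats
Redundancy: R = 1.0986 - 1.0934 = 0.0052 nats

This redundancy represents potential for compression: the source could be compressed by 0.0052 nats per symbol.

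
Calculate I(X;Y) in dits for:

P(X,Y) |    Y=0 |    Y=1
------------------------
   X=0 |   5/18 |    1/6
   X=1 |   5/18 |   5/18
0.0034 dits

Mutual information: I(X;Y) = H(X) + H(Y) - H(X,Y)

Marginals:
P(X) = (4/9, 5/9), H(X) = 0.2983 dits
P(Y) = (5/9, 4/9), H(Y) = 0.2983 dits

Joint entropy: H(X,Y) = 0.5933 dits

I(X;Y) = 0.2983 + 0.2983 - 0.5933 = 0.0034 dits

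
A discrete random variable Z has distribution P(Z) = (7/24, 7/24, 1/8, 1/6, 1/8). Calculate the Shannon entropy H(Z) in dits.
0.6676 dits

Shannon entropy is H(X) = -Σ p(x) log p(x).

For P = (7/24, 7/24, 1/8, 1/6, 1/8):
H = -7/24 × log_10(7/24) -7/24 × log_10(7/24) -1/8 × log_10(1/8) -1/6 × log_10(1/6) -1/8 × log_10(1/8)
H = 0.6676 dits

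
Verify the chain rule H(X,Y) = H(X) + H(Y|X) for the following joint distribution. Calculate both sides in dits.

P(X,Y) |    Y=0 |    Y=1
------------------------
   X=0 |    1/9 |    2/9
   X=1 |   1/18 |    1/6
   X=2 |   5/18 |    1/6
H(X,Y) = 0.7348, H(X) = 0.4607, H(Y|X) = 0.2741 (all in dits)

Chain rule: H(X,Y) = H(X) + H(Y|X)

Left side — joint entropy directly:
H(X,Y) = -Σ p(x,y) log p(x,y) = 0.7348 dits

Right side — compute H(Y|X) from the conditional distributions:
P(X) = (1/3, 2/9, 4/9), so H(X) = 0.4607 dits
H(Y|X) = Σ_x P(X=x) · H(Y|X=x):
  P(Y|X=0) = (1/3, 2/3), H(Y|X=0) = 0.2764, weight P(X=0) = 1/3
  P(Y|X=1) = (1/4, 3/4), H(Y|X=1) = 0.2442, weight P(X=1) = 2/9
  P(Y|X=2) = (5/8, 3/8), H(Y|X=2) = 0.2873, weight P(X=2) = 4/9
H(Y|X) = 0.2741 dits

H(X) + H(Y|X) = 0.4607 + 0.2741 = 0.7348 dits

Both sides equal 0.7348 dits. ✓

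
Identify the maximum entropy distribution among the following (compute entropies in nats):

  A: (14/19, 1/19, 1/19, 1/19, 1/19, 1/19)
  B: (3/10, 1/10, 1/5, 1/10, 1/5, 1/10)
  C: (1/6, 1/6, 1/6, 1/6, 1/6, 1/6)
C

For a discrete distribution over n outcomes, entropy is maximized by the uniform distribution.

Computing entropies:
H(A) = 0.9999 nats
H(B) = 1.6957 nats
H(C) = 1.7918 nats

The uniform distribution (where all probabilities equal 1/6) achieves the maximum entropy of log_e(6) = 1.7918 nats.

Distribution C has the highest entropy.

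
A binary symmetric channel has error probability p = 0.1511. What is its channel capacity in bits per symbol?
0.3874 bits

For a binary symmetric channel (BSC) with error probability p:
Capacity C = 1 - H(p) bits per symbol

where H(p) = -p log₂(p) - (1-p) log₂(1-p) is the binary entropy function.

H(0.1511) = 0.6126 bits
C = 1 - 0.6126 = 0.3874 bits per symbol

This means we can reliably transmit up to 0.3874 bits of information per channel use.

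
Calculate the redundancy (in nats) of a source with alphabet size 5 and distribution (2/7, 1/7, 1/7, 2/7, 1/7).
0.0596 nats

Redundancy measures how far a source is from maximum entropy:
R = H_max - H(X)

Maximum entropy for 5 symbols: H_max = log_e(5) = 1.6094 nats
Actual entropy: H(X) = 1.5498 nats
Redundancy: R = 1.6094 - 1.5498 = 0.0596 nats

This redundancy represents potential for compression: the source could be compressed by 0.0596 nats per symbol.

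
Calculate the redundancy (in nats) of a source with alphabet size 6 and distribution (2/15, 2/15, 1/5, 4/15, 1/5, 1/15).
0.0777 nats

Redundancy measures how far a source is from maximum entropy:
R = H_max - H(X)

Maximum entropy for 6 symbols: H_max = log_e(6) = 1.7918 nats
Actual entropy: H(X) = 1.7141 nats
Redundancy: R = 1.7918 - 1.7141 = 0.0777 nats

This redundancy represents potential for compression: the source could be compressed by 0.0777 nats per symbol.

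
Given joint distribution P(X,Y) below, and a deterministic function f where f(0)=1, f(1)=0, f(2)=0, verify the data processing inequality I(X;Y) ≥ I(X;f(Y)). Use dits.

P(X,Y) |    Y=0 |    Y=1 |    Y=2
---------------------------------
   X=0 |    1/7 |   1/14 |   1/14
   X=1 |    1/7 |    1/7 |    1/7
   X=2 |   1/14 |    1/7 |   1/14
I(X;Y) = 0.0123, I(X;f(Y)) = 0.0088, inequality holds: 0.0123 ≥ 0.0088

Data Processing Inequality: For any Markov chain X → Y → Z, we have I(X;Y) ≥ I(X;Z).

Here Z = f(Y) is a deterministic function of Y, forming X → Y → Z.

Original I(X;Y) = 0.0123 dits

After applying f:
P(X,Z) where Z=f(Y):
- P(X,Z=0) = P(X,Y=1) + P(X,Y=2)
- P(X,Z=1) = P(X,Y=0)

I(X;Z) = I(X;f(Y)) = 0.0088 dits

Verification: 0.0123 ≥ 0.0088 ✓

Information cannot be created by processing; the function f can only lose information about X.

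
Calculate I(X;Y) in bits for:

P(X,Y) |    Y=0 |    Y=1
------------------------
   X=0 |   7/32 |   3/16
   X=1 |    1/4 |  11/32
0.0096 bits

Mutual information: I(X;Y) = H(X) + H(Y) - H(X,Y)

Marginals:
P(X) = (13/32, 19/32), H(X) = 0.9745 bits
P(Y) = (15/32, 17/32), H(Y) = 0.9972 bits

Joint entropy: H(X,Y) = 1.9620 bits

I(X;Y) = 0.9745 + 0.9972 - 1.9620 = 0.0096 bits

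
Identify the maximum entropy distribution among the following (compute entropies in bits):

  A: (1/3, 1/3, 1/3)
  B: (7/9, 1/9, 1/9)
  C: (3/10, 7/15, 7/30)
A

For a discrete distribution over n outcomes, entropy is maximized by the uniform distribution.

Computing entropies:
H(A) = 1.5850 bits
H(B) = 0.9864 bits
H(C) = 1.5241 bits

The uniform distribution (where all probabilities equal 1/3) achieves the maximum entropy of log_2(3) = 1.5850 bits.

Distribution A has the highest entropy.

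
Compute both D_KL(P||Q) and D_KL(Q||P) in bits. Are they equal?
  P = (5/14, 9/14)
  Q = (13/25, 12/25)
D_KL(P||Q) = 0.0774, D_KL(Q||P) = 0.0795

KL divergence is not symmetric: D_KL(P||Q) ≠ D_KL(Q||P) in general.

D_KL(P||Q) = 0.0774 bits
D_KL(Q||P) = 0.0795 bits

No, they are not equal!

This asymmetry is why KL divergence is not a true distance metric.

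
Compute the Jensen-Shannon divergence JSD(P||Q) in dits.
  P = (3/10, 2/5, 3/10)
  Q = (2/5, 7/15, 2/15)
0.0093 dits

Jensen-Shannon divergence is:
JSD(P||Q) = 0.5 × D_KL(P||M) + 0.5 × D_KL(Q||M)
where M = 0.5 × (P + Q) is the mixture distribution.

M = 0.5 × (3/10, 2/5, 3/10) + 0.5 × (2/5, 7/15, 2/15) = (7/20, 13/30, 0.216667)

D_KL(P||M) = 0.0084 dits
D_KL(Q||M) = 0.0101 dits

JSD(P||Q) = 0.5 × 0.0084 + 0.5 × 0.0101 = 0.0093 dits

Unlike KL divergence, JSD is symmetric and bounded: 0 ≤ JSD ≤ log(2).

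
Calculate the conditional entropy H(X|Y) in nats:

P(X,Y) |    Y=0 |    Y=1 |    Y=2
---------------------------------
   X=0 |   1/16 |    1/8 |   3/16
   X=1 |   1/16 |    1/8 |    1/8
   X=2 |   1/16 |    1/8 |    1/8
1.0900 nats

Using the chain rule: H(X|Y) = H(X,Y) - H(Y)

First, compute H(X,Y) = 2.1334 nats

Marginal P(Y) = (3/16, 3/8, 7/16)
H(Y) = 1.0434 nats

H(X|Y) = H(X,Y) - H(Y) = 2.1334 - 1.0434 = 1.0900 nats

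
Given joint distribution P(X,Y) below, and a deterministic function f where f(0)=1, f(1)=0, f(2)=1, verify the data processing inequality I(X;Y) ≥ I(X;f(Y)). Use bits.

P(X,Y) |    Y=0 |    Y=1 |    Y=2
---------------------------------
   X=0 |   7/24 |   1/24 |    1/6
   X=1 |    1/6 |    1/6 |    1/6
I(X;Y) = 0.0828, I(X;f(Y)) = 0.0722, inequality holds: 0.0828 ≥ 0.0722

Data Processing Inequality: For any Markov chain X → Y → Z, we have I(X;Y) ≥ I(X;Z).

Here Z = f(Y) is a deterministic function of Y, forming X → Y → Z.

Original I(X;Y) = 0.0828 bits

After applying f:
P(X,Z) where Z=f(Y):
- P(X,Z=0) = P(X,Y=1)
- P(X,Z=1) = P(X,Y=0) + P(X,Y=2)

I(X;Z) = I(X;f(Y)) = 0.0722 bits

Verification: 0.0828 ≥ 0.0722 ✓

Information cannot be created by processing; the function f can only lose information about X.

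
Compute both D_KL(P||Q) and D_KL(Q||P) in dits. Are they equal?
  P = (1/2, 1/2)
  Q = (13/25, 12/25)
D_KL(P||Q) = 0.0003, D_KL(Q||P) = 0.0003

KL divergence is not symmetric: D_KL(P||Q) ≠ D_KL(Q||P) in general.

D_KL(P||Q) = 0.0003 dits
D_KL(Q||P) = 0.0003 dits

In this case they happen to be equal (to 4 decimal places).

This asymmetry is why KL divergence is not a true distance metric.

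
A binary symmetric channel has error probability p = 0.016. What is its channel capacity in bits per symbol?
0.8816 bits

For a binary symmetric channel (BSC) with error probability p:
Capacity C = 1 - H(p) bits per symbol

where H(p) = -p log₂(p) - (1-p) log₂(1-p) is the binary entropy function.

H(0.016) = 0.1184 bits
C = 1 - 0.1184 = 0.8816 bits per symbol

This means we can reliably transmit up to 0.8816 bits of information per channel use.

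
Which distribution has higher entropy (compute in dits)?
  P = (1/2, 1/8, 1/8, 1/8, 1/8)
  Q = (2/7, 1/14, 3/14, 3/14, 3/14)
Q

Computing entropies in dits:
H(P) = 0.6021
H(Q) = 0.6674

Distribution Q has higher entropy.

Intuition: The distribution closer to uniform (more spread out) has higher entropy.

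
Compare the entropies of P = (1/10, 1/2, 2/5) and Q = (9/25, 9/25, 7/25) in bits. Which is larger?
Q

Computing entropies in bits:
H(P) = 1.3610
H(Q) = 1.5755

Distribution Q has higher entropy.

Intuition: The distribution closer to uniform (more spread out) has higher entropy.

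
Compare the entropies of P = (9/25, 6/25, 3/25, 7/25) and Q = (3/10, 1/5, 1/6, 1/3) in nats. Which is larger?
Q

Computing entropies in nats:
H(P) = 1.3212
H(Q) = 1.3479

Distribution Q has higher entropy.

Intuition: The distribution closer to uniform (more spread out) has higher entropy.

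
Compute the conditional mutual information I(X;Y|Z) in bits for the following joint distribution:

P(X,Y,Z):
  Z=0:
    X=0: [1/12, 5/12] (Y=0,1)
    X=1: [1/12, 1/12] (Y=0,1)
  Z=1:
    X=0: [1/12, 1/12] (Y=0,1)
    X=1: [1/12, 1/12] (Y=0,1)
0.0492 bits

Conditional mutual information: I(X;Y|Z) = H(X|Z) + H(Y|Z) - H(X,Y|Z)

H(Z) = 0.9183
H(X,Z) = 1.7925 → H(X|Z) = 0.8742
H(Y,Z) = 1.7925 → H(Y|Z) = 0.8742
H(X,Y,Z) = 2.6175 → H(X,Y|Z) = 1.6992

I(X;Y|Z) = 0.8742 + 0.8742 - 1.6992 = 0.0492 bits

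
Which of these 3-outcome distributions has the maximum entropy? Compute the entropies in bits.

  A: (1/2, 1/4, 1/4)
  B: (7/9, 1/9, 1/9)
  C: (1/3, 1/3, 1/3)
C

For a discrete distribution over n outcomes, entropy is maximized by the uniform distribution.

Computing entropies:
H(A) = 1.5000 bits
H(B) = 0.9864 bits
H(C) = 1.5850 bits

The uniform distribution (where all probabilities equal 1/3) achieves the maximum entropy of log_2(3) = 1.5850 bits.

Distribution C has the highest entropy.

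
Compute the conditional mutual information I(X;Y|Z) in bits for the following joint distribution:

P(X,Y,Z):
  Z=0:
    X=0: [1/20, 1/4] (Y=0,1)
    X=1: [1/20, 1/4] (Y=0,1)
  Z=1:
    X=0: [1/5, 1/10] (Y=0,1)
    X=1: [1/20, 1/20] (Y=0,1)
0.0063 bits

Conditional mutual information: I(X;Y|Z) = H(X|Z) + H(Y|Z) - H(X,Y|Z)

H(Z) = 0.9710
H(X,Z) = 1.8955 → H(X|Z) = 0.9245
H(Y,Z) = 1.7427 → H(Y|Z) = 0.7718
H(X,Y,Z) = 2.6610 → H(X,Y|Z) = 1.6900

I(X;Y|Z) = 0.9245 + 0.7718 - 1.6900 = 0.0063 bits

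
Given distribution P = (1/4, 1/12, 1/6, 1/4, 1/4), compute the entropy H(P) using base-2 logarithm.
2.2296 bits

Shannon entropy is H(X) = -Σ p(x) log p(x).

For P = (1/4, 1/12, 1/6, 1/4, 1/4):
H = -1/4 × log_2(1/4) -1/12 × log_2(1/12) -1/6 × log_2(1/6) -1/4 × log_2(1/4) -1/4 × log_2(1/4)
H = 2.2296 bits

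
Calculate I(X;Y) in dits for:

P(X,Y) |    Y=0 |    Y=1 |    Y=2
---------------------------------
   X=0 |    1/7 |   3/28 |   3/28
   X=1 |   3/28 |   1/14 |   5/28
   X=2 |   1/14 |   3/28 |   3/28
0.0104 dits

Mutual information: I(X;Y) = H(X) + H(Y) - H(X,Y)

Marginals:
P(X) = (5/14, 5/14, 2/7), H(X) = 0.4748 dits
P(Y) = (9/28, 2/7, 11/28), H(Y) = 0.4733 dits

Joint entropy: H(X,Y) = 0.9377 dits

I(X;Y) = 0.4748 + 0.4733 - 0.9377 = 0.0104 dits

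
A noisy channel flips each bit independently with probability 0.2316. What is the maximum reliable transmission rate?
0.2192 bits

For a binary symmetric channel (BSC) with error probability p:
Capacity C = 1 - H(p) bits per symbol

where H(p) = -p log₂(p) - (1-p) log₂(1-p) is the binary entropy function.

H(0.2316) = 0.7808 bits
C = 1 - 0.7808 = 0.2192 bits per symbol

This means we can reliably transmit up to 0.2192 bits of information per channel use.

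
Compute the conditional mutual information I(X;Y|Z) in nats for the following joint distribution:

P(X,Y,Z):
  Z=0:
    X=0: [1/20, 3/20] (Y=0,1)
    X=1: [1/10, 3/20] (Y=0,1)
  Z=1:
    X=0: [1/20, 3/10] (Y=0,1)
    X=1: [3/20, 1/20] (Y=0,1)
0.1102 nats

Conditional mutual information: I(X;Y|Z) = H(X|Z) + H(Y|Z) - H(X,Y|Z)

H(Z) = 0.6881
H(X,Z) = 1.3578 → H(X|Z) = 0.6696
H(Y,Z) = 1.3351 → H(Y|Z) = 0.6469
H(X,Y,Z) = 1.8945 → H(X,Y|Z) = 1.2064

I(X;Y|Z) = 0.6696 + 0.6469 - 1.2064 = 0.1102 nats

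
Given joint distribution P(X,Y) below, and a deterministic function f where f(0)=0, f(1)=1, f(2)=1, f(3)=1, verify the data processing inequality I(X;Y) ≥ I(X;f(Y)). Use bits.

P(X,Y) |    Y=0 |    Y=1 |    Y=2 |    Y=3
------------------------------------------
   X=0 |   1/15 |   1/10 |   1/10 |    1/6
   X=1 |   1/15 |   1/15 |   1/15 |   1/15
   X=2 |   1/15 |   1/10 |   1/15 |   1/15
I(X;Y) = 0.0252, I(X;f(Y)) = 0.0079, inequality holds: 0.0252 ≥ 0.0079

Data Processing Inequality: For any Markov chain X → Y → Z, we have I(X;Y) ≥ I(X;Z).

Here Z = f(Y) is a deterministic function of Y, forming X → Y → Z.

Original I(X;Y) = 0.0252 bits

After applying f:
P(X,Z) where Z=f(Y):
- P(X,Z=0) = P(X,Y=0)
- P(X,Z=1) = P(X,Y=1) + P(X,Y=2) + P(X,Y=3)

I(X;Z) = I(X;f(Y)) = 0.0079 bits

Verification: 0.0252 ≥ 0.0079 ✓

Information cannot be created by processing; the function f can only lose information about X.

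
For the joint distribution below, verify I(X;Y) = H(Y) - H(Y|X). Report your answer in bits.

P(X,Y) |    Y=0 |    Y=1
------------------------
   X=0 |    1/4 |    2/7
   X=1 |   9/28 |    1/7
I(X;Y) = 0.0378 bits

Mutual information has multiple equivalent forms:
- I(X;Y) = H(X) - H(X|Y)
- I(X;Y) = H(Y) - H(Y|X)
- I(X;Y) = H(X) + H(Y) - H(X,Y)

Computing all quantities:
H(X) = 0.9963, H(Y) = 0.9852, H(X,Y) = 1.9438
H(X|Y) = 0.9585, H(Y|X) = 0.9474

Verification:
H(X) - H(X|Y) = 0.9963 - 0.9585 = 0.0378
H(Y) - H(Y|X) = 0.9852 - 0.9474 = 0.0378
H(X) + H(Y) - H(X,Y) = 0.9963 + 0.9852 - 1.9438 = 0.0378

All forms give I(X;Y) = 0.0378 bits. ✓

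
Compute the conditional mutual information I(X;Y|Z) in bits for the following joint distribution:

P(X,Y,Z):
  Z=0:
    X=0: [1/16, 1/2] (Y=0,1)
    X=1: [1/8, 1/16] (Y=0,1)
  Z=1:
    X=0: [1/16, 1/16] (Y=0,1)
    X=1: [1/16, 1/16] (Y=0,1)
0.1532 bits

Conditional mutual information: I(X;Y|Z) = H(X|Z) + H(Y|Z) - H(X,Y|Z)

H(Z) = 0.8113
H(X,Z) = 1.6697 → H(X|Z) = 0.8585
H(Y,Z) = 1.6697 → H(Y|Z) = 0.8585
H(X,Y,Z) = 2.3750 → H(X,Y|Z) = 1.5637

I(X;Y|Z) = 0.8585 + 0.8585 - 1.5637 = 0.1532 bits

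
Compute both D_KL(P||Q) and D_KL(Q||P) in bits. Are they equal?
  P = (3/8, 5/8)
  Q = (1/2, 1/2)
D_KL(P||Q) = 0.0456, D_KL(Q||P) = 0.0466

KL divergence is not symmetric: D_KL(P||Q) ≠ D_KL(Q||P) in general.

D_KL(P||Q) = 0.0456 bits
D_KL(Q||P) = 0.0466 bits

No, they are not equal!

This asymmetry is why KL divergence is not a true distance metric.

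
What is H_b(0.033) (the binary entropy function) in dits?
0.0630 dits

The binary entropy function is:
H(p) = -p log(p) - (1-p) log(1-p)

H(0.033) = -0.033 × log_10(0.033) - 0.967 × log_10(0.967)
H(0.033) = 0.0630 dits

Note: Binary entropy is maximized at p=0.5 (H=1 bit) and minimized at p=0 or p=1 (H=0).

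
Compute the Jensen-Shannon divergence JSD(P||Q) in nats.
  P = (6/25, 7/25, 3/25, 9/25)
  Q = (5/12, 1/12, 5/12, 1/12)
0.1300 nats

Jensen-Shannon divergence is:
JSD(P||Q) = 0.5 × D_KL(P||M) + 0.5 × D_KL(Q||M)
where M = 0.5 × (P + Q) is the mixture distribution.

M = 0.5 × (6/25, 7/25, 3/25, 9/25) + 0.5 × (5/12, 1/12, 5/12, 1/12) = (0.328333, 0.181667, 0.268333, 0.221667)

D_KL(P||M) = 0.1239 nats
D_KL(Q||M) = 0.1362 nats

JSD(P||Q) = 0.5 × 0.1239 + 0.5 × 0.1362 = 0.1300 nats

Unlike KL divergence, JSD is symmetric and bounded: 0 ≤ JSD ≤ log(2).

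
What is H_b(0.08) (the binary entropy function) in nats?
0.2788 nats

The binary entropy function is:
H(p) = -p log(p) - (1-p) log(1-p)

H(0.08) = -0.08 × log_e(0.08) - 0.92 × log_e(0.92)
H(0.08) = 0.2788 nats

Note: Binary entropy is maximized at p=0.5 (H=1 bit) and minimized at p=0 or p=1 (H=0).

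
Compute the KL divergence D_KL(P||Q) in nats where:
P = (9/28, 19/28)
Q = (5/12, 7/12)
0.0192 nats

KL divergence: D_KL(P||Q) = Σ p(x) log(p(x)/q(x))

Computing term by term:
  x=0: 9/28 × log_e[(9/28)/(5/12)] = 9/28 × -0.2595 = -0.0834
  x=1: 19/28 × log_e[(19/28)/(7/12)] = 19/28 × 0.1512 = 0.1026

D_KL(P||Q) = 0.0192 nats

Note: KL divergence is always non-negative and equals 0 iff P = Q.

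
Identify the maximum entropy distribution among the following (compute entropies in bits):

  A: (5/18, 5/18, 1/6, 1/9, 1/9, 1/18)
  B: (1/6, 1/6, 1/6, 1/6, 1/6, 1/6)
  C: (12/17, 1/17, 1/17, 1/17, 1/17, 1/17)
B

For a discrete distribution over n outcomes, entropy is maximized by the uniform distribution.

Computing entropies:
H(A) = 2.3936 bits
H(B) = 2.5850 bits
H(C) = 1.5569 bits

The uniform distribution (where all probabilities equal 1/6) achieves the maximum entropy of log_2(6) = 2.5850 bits.

Distribution B has the highest entropy.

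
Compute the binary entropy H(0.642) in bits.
0.9410 bits

The binary entropy function is:
H(p) = -p log(p) - (1-p) log(1-p)

H(0.642) = -0.642 × log_2(0.642) - 0.358 × log_2(0.358)
H(0.642) = 0.9410 bits

Note: Binary entropy is maximized at p=0.5 (H=1 bit) and minimized at p=0 or p=1 (H=0).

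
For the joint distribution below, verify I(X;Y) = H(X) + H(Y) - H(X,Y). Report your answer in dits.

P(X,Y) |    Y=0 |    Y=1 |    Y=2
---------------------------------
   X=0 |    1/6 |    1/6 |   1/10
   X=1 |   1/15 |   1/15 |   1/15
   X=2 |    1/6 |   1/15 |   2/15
I(X;Y) = 0.0105 dits

Mutual information has multiple equivalent forms:
- I(X;Y) = H(X) - H(X|Y)
- I(X;Y) = H(Y) - H(Y|X)
- I(X;Y) = H(X) + H(Y) - H(X,Y)

Computing all quantities:
H(X) = 0.4569, H(Y) = 0.4729, H(X,Y) = 0.9194
H(X|Y) = 0.4465, H(Y|X) = 0.4624

Verification:
H(X) - H(X|Y) = 0.4569 - 0.4465 = 0.0105
H(Y) - H(Y|X) = 0.4729 - 0.4624 = 0.0105
H(X) + H(Y) - H(X,Y) = 0.4569 + 0.4729 - 0.9194 = 0.0105

All forms give I(X;Y) = 0.0105 dits. ✓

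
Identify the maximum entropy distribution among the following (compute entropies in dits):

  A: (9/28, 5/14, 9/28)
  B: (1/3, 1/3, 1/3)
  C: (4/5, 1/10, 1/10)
B

For a discrete distribution over n outcomes, entropy is maximized by the uniform distribution.

Computing entropies:
H(A) = 0.4766 dits
H(B) = 0.4771 dits
H(C) = 0.2775 dits

The uniform distribution (where all probabilities equal 1/3) achieves the maximum entropy of log_10(3) = 0.4771 dits.

Distribution B has the highest entropy.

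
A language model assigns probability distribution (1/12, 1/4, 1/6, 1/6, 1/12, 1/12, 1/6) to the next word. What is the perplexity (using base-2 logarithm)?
6.4474

Perplexity is 2^H (or exp(H) for natural log).

First, H = -Σ p log p = 2.6887 bits
Perplexity = 2^2.6887 = 6.4474

Interpretation: The model's uncertainty is equivalent to choosing uniformly among 6.4 options.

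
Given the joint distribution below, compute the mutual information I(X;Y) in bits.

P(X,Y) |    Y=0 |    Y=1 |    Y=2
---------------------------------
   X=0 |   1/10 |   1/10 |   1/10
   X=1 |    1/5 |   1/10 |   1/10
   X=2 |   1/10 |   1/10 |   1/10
0.0200 bits

Mutual information: I(X;Y) = H(X) + H(Y) - H(X,Y)

Marginals:
P(X) = (3/10, 2/5, 3/10), H(X) = 1.5710 bits
P(Y) = (2/5, 3/10, 3/10), H(Y) = 1.5710 bits

Joint entropy: H(X,Y) = 3.1219 bits

I(X;Y) = 1.5710 + 1.5710 - 3.1219 = 0.0200 bits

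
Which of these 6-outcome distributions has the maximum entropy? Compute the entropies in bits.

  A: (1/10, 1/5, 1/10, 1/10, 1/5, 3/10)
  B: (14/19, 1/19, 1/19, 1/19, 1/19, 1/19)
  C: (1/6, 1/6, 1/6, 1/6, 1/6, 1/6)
C

For a discrete distribution over n outcomes, entropy is maximized by the uniform distribution.

Computing entropies:
H(A) = 2.4464 bits
H(B) = 1.4425 bits
H(C) = 2.5850 bits

The uniform distribution (where all probabilities equal 1/6) achieves the maximum entropy of log_2(6) = 2.5850 bits.

Distribution C has the highest entropy.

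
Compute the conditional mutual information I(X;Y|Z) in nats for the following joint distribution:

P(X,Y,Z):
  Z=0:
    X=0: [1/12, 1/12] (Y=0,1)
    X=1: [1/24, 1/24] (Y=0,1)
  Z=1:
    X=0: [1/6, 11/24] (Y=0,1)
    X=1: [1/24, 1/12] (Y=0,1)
0.0011 nats

Conditional mutual information: I(X;Y|Z) = H(X|Z) + H(Y|Z) - H(X,Y|Z)

H(Z) = 0.5623
H(X,Z) = 1.0594 → H(X|Z) = 0.4970
H(Y,Z) = 1.1788 → H(Y|Z) = 0.6164
H(X,Y,Z) = 1.6747 → H(X,Y|Z) = 1.1123

I(X;Y|Z) = 0.4970 + 0.6164 - 1.1123 = 0.0011 nats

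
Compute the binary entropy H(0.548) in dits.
0.2990 dits

The binary entropy function is:
H(p) = -p log(p) - (1-p) log(1-p)

H(0.548) = -0.548 × log_10(0.548) - 0.452 × log_10(0.452)
H(0.548) = 0.2990 dits

Note: Binary entropy is maximized at p=0.5 (H=1 bit) and minimized at p=0 or p=1 (H=0).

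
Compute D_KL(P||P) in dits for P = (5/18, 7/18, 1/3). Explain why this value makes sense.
0.0000 dits

KL divergence satisfies the Gibbs inequality: D_KL(P||Q) ≥ 0 for all distributions P, Q.

D_KL(P||Q) = Σ p(x) log(p(x)/q(x))
Each term is p(x) × log_10(p(x)/p(x)) = p(x) × log_10(1) = 0, so the sum is 0.
D_KL(P||Q) = 0.0000 dits

When P = Q, the KL divergence is exactly 0, as there is no 'divergence' between identical distributions.

This non-negativity is a fundamental property: relative entropy cannot be negative because it measures how different Q is from P.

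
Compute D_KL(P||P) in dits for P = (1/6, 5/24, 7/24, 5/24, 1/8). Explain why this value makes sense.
0.0000 dits

KL divergence satisfies the Gibbs inequality: D_KL(P||Q) ≥ 0 for all distributions P, Q.

D_KL(P||Q) = Σ p(x) log(p(x)/q(x))
Each term is p(x) × log_10(p(x)/p(x)) = p(x) × log_10(1) = 0, so the sum is 0.
D_KL(P||Q) = 0.0000 dits

When P = Q, the KL divergence is exactly 0, as there is no 'divergence' between identical distributions.

This non-negativity is a fundamental property: relative entropy cannot be negative because it measures how different Q is from P.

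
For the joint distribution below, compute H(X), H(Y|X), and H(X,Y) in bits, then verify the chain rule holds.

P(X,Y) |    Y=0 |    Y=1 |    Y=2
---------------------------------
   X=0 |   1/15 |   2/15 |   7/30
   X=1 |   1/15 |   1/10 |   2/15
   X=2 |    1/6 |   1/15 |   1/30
H(X,Y) = 2.9730, H(X) = 1.5524, H(Y|X) = 1.4206 (all in bits)

Chain rule: H(X,Y) = H(X) + H(Y|X)

Left side — joint entropy directly:
H(X,Y) = -Σ p(x,y) log p(x,y) = 2.9730 bits

Right side — compute H(Y|X) from the conditional distributions:
P(X) = (13/30, 3/10, 4/15), so H(X) = 1.5524 bits
H(Y|X) = Σ_x P(X=x) · H(Y|X=x):
  P(Y|X=0) = (2/13, 4/13, 7/13), H(Y|X=0) = 1.4196, weight P(X=0) = 13/30
  P(Y|X=1) = (2/9, 1/3, 4/9), H(Y|X=1) = 1.5305, weight P(X=1) = 3/10
  P(Y|X=2) = (5/8, 1/4, 1/8), H(Y|X=2) = 1.2988, weight P(X=2) = 4/15
H(Y|X) = 1.4206 bits

H(X) + H(Y|X) = 1.5524 + 1.4206 = 2.9730 bits

Both sides equal 2.9730 bits. ✓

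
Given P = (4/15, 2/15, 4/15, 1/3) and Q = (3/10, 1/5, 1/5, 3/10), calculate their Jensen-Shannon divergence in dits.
0.0029 dits

Jensen-Shannon divergence is:
JSD(P||Q) = 0.5 × D_KL(P||M) + 0.5 × D_KL(Q||M)
where M = 0.5 × (P + Q) is the mixture distribution.

M = 0.5 × (4/15, 2/15, 4/15, 1/3) + 0.5 × (3/10, 1/5, 1/5, 3/10) = (0.283333, 1/6, 7/30, 0.316667)

D_KL(P||M) = 0.0029 dits
D_KL(Q||M) = 0.0028 dits

JSD(P||Q) = 0.5 × 0.0029 + 0.5 × 0.0028 = 0.0029 dits

Unlike KL divergence, JSD is symmetric and bounded: 0 ≤ JSD ≤ log(2).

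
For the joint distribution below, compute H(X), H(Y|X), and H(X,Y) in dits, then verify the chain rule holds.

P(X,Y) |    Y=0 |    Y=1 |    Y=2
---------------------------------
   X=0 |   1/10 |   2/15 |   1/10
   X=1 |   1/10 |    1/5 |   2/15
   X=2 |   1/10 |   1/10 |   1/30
H(X,Y) = 0.9224, H(X) = 0.4639, H(Y|X) = 0.4585 (all in dits)

Chain rule: H(X,Y) = H(X) + H(Y|X)

Left side — joint entropy directly:
H(X,Y) = -Σ p(x,y) log p(x,y) = 0.9224 dits

Right side — compute H(Y|X) from the conditional distributions:
P(X) = (1/3, 13/30, 7/30), so H(X) = 0.4639 dits
H(Y|X) = Σ_x P(X=x) · H(Y|X=x):
  P(Y|X=0) = (3/10, 2/5, 3/10), H(Y|X=0) = 0.4729, weight P(X=0) = 1/3
  P(Y|X=1) = (3/13, 6/13, 4/13), H(Y|X=1) = 0.4594, weight P(X=1) = 13/30
  P(Y|X=2) = (3/7, 3/7, 1/7), H(Y|X=2) = 0.4361, weight P(X=2) = 7/30
H(Y|X) = 0.4585 dits

H(X) + H(Y|X) = 0.4639 + 0.4585 = 0.9224 dits

Both sides equal 0.9224 dits. ✓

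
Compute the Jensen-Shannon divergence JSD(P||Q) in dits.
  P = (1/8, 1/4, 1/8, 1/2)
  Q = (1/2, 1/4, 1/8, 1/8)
0.0523 dits

Jensen-Shannon divergence is:
JSD(P||Q) = 0.5 × D_KL(P||M) + 0.5 × D_KL(Q||M)
where M = 0.5 × (P + Q) is the mixture distribution.

M = 0.5 × (1/8, 1/4, 1/8, 1/2) + 0.5 × (1/2, 1/4, 1/8, 1/8) = (5/16, 1/4, 1/8, 5/16)

D_KL(P||M) = 0.0523 dits
D_KL(Q||M) = 0.0523 dits

JSD(P||Q) = 0.5 × 0.0523 + 0.5 × 0.0523 = 0.0523 dits

Unlike KL divergence, JSD is symmetric and bounded: 0 ≤ JSD ≤ log(2).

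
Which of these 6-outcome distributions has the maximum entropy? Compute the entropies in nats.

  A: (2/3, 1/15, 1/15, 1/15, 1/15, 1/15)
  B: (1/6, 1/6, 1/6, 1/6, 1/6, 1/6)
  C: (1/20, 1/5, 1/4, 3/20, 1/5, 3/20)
B

For a discrete distribution over n outcomes, entropy is maximized by the uniform distribution.

Computing entropies:
H(A) = 1.1730 nats
H(B) = 1.7918 nats
H(C) = 1.7093 nats

The uniform distribution (where all probabilities equal 1/6) achieves the maximum entropy of log_e(6) = 1.7918 nats.

Distribution B has the highest entropy.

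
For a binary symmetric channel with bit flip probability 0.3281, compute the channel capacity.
0.0870 bits

For a binary symmetric channel (BSC) with error probability p:
Capacity C = 1 - H(p) bits per symbol

where H(p) = -p log₂(p) - (1-p) log₂(1-p) is the binary entropy function.

H(0.3281) = 0.9130 bits
C = 1 - 0.9130 = 0.0870 bits per symbol

This means we can reliably transmit up to 0.0870 bits of information per channel use.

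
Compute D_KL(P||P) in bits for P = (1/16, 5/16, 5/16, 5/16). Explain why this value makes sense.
0.0000 bits

KL divergence satisfies the Gibbs inequality: D_KL(P||Q) ≥ 0 for all distributions P, Q.

D_KL(P||Q) = Σ p(x) log(p(x)/q(x))
Each term is p(x) × log_2(p(x)/p(x)) = p(x) × log_2(1) = 0, so the sum is 0.
D_KL(P||Q) = 0.0000 bits

When P = Q, the KL divergence is exactly 0, as there is no 'divergence' between identical distributions.

This non-negativity is a fundamental property: relative entropy cannot be negative because it measures how different Q is from P.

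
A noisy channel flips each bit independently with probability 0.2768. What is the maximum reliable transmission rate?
0.1489 bits

For a binary symmetric channel (BSC) with error probability p:
Capacity C = 1 - H(p) bits per symbol

where H(p) = -p log₂(p) - (1-p) log₂(1-p) is the binary entropy function.

H(0.2768) = 0.8511 bits
C = 1 - 0.8511 = 0.1489 bits per symbol

This means we can reliably transmit up to 0.1489 bits of information per channel use.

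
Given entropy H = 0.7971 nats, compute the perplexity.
2.2191

Perplexity is e^H (or exp(H) for natural log).

H = 0.7971 nats
Perplexity = e^0.7971 = 2.2191

Interpretation: The model's uncertainty is equivalent to choosing uniformly among 2.2 options.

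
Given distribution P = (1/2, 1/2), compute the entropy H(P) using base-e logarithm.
0.6931 nats

Shannon entropy is H(X) = -Σ p(x) log p(x).

For P = (1/2, 1/2):
H = -1/2 × log_e(1/2) -1/2 × log_e(1/2)
H = 0.6931 nats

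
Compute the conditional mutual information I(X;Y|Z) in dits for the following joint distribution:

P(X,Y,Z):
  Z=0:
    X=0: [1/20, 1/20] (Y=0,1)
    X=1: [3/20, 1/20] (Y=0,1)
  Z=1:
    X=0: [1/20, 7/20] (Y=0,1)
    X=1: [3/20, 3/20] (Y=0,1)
0.0301 dits

Conditional mutual information: I(X;Y|Z) = H(X|Z) + H(Y|Z) - H(X,Y|Z)

H(Z) = 0.2653
H(X,Z) = 0.5558 → H(X|Z) = 0.2905
H(Y,Z) = 0.5301 → H(Y|Z) = 0.2648
H(X,Y,Z) = 0.7905 → H(X,Y|Z) = 0.5252

I(X;Y|Z) = 0.2905 + 0.2648 - 0.5252 = 0.0301 dits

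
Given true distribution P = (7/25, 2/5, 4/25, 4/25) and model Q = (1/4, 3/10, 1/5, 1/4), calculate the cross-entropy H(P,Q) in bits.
1.9463 bits

Cross-entropy: H(P,Q) = -Σ p(x) log q(x)

Alternatively: H(P,Q) = H(P) + D_KL(P||Q)
H(P) = 1.8890 bits
D_KL(P||Q) = 0.0573 bits

H(P,Q) = 1.8890 + 0.0573 = 1.9463 bits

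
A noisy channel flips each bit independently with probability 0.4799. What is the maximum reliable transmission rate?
0.0012 bits

For a binary symmetric channel (BSC) with error probability p:
Capacity C = 1 - H(p) bits per symbol

where H(p) = -p log₂(p) - (1-p) log₂(1-p) is the binary entropy function.

H(0.4799) = 0.9988 bits
C = 1 - 0.9988 = 0.0012 bits per symbol

This means we can reliably transmit up to 0.0012 bits of information per channel use.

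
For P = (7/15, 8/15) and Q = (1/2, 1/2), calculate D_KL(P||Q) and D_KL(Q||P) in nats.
D_KL(P||Q) = 0.0022, D_KL(Q||P) = 0.0022

KL divergence is not symmetric: D_KL(P||Q) ≠ D_KL(Q||P) in general.

D_KL(P||Q) = 0.0022 nats
D_KL(Q||P) = 0.0022 nats

In this case they happen to be equal (to 4 decimal places).

This asymmetry is why KL divergence is not a true distance metric.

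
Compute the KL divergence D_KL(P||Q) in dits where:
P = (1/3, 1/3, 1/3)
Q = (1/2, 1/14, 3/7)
0.1279 dits

KL divergence: D_KL(P||Q) = Σ p(x) log(p(x)/q(x))

Computing term by term:
  x=0: 1/3 × log_10[(1/3)/(1/2)] = 1/3 × -0.1761 = -0.0587
  x=1: 1/3 × log_10[(1/3)/(1/14)] = 1/3 × 0.6690 = 0.2230
  x=2: 1/3 × log_10[(1/3)/(3/7)] = 1/3 × -0.1091 = -0.0364

D_KL(P||Q) = 0.1279 dits

Note: KL divergence is always non-negative and equals 0 iff P = Q.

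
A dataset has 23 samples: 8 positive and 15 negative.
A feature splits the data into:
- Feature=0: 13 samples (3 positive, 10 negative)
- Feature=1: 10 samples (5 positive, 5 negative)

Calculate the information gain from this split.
0.0568 bits

Information Gain = H(Y) - H(Y|Feature)

Before split:
P(positive) = 8/23 = 0.3478
H(Y) = 0.9321 bits

After split:
Feature=0: H = 0.7793 bits (weight = 13/23)
Feature=1: H = 1.0000 bits (weight = 10/23)
H(Y|Feature) = (13/23)×0.7793 + (10/23)×1.0000 = 0.8753 bits

Information Gain = 0.9321 - 0.8753 = 0.0568 bits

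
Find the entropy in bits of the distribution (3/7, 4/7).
0.9852 bits

Shannon entropy is H(X) = -Σ p(x) log p(x).

For P = (3/7, 4/7):
H = -3/7 × log_2(3/7) -4/7 × log_2(4/7)
H = 0.9852 bits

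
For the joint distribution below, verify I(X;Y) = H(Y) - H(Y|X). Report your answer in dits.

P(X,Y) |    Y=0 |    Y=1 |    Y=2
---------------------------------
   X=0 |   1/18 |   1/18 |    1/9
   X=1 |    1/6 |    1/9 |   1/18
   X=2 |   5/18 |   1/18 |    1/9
I(X;Y) = 0.0297 dits

Mutual information has multiple equivalent forms:
- I(X;Y) = H(X) - H(X|Y)
- I(X;Y) = H(Y) - H(Y|X)
- I(X;Y) = H(X) + H(Y) - H(X,Y)

Computing all quantities:
H(X) = 0.4607, H(Y) = 0.4502, H(X,Y) = 0.8813
H(X|Y) = 0.4310, H(Y|X) = 0.4205

Verification:
H(X) - H(X|Y) = 0.4607 - 0.4310 = 0.0297
H(Y) - H(Y|X) = 0.4502 - 0.4205 = 0.0297
H(X) + H(Y) - H(X,Y) = 0.4607 + 0.4502 - 0.8813 = 0.0297

All forms give I(X;Y) = 0.0297 dits. ✓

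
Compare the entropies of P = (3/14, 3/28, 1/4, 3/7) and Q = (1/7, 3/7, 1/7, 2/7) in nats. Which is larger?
P

Computing entropies in nats:
H(P) = 1.2791
H(Q) = 1.2770

Distribution P has higher entropy.

Intuition: The distribution closer to uniform (more spread out) has higher entropy.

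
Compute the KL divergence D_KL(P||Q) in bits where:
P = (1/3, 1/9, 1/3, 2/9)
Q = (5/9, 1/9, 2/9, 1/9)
0.1716 bits

KL divergence: D_KL(P||Q) = Σ p(x) log(p(x)/q(x))

Computing term by term:
  x=0: 1/3 × log_2[(1/3)/(5/9)] = 1/3 × -0.7370 = -0.2457
  x=1: 1/9 × log_2[(1/9)/(1/9)] = 1/9 × 0.0000 = 0.0000
  x=2: 1/3 × log_2[(1/3)/(2/9)] = 1/3 × 0.5850 = 0.1950
  x=3: 2/9 × log_2[(2/9)/(1/9)] = 2/9 × 1.0000 = 0.2222

D_KL(P||Q) = 0.1716 bits

Note: KL divergence is always non-negative and equals 0 iff P = Q.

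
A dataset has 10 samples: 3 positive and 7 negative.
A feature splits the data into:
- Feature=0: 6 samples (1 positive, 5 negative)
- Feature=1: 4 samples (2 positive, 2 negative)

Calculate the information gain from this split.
0.0913 bits

Information Gain = H(Y) - H(Y|Feature)

Before split:
P(positive) = 3/10 = 0.3000
H(Y) = 0.8813 bits

After split:
Feature=0: H = 0.6500 bits (weight = 6/10)
Feature=1: H = 1.0000 bits (weight = 4/10)
H(Y|Feature) = (6/10)×0.6500 + (4/10)×1.0000 = 0.7900 bits

Information Gain = 0.8813 - 0.7900 = 0.0913 bits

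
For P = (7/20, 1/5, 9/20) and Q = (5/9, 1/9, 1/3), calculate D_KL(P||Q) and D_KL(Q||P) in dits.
D_KL(P||Q) = 0.0395, D_KL(Q||P) = 0.0397

KL divergence is not symmetric: D_KL(P||Q) ≠ D_KL(Q||P) in general.

D_KL(P||Q) = 0.0395 dits
D_KL(Q||P) = 0.0397 dits

No, they are not equal!

This asymmetry is why KL divergence is not a true distance metric.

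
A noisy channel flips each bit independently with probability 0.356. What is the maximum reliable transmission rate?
0.0607 bits

For a binary symmetric channel (BSC) with error probability p:
Capacity C = 1 - H(p) bits per symbol

where H(p) = -p log₂(p) - (1-p) log₂(1-p) is the binary entropy function.

H(0.356) = 0.9393 bits
C = 1 - 0.9393 = 0.0607 bits per symbol

This means we can reliably transmit up to 0.0607 bits of information per channel use.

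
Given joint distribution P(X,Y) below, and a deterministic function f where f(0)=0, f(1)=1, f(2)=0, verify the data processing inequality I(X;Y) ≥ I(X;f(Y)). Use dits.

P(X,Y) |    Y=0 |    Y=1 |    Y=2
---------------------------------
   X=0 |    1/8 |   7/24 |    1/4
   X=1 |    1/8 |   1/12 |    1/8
I(X;Y) = 0.0112, I(X;f(Y)) = 0.0075, inequality holds: 0.0112 ≥ 0.0075

Data Processing Inequality: For any Markov chain X → Y → Z, we have I(X;Y) ≥ I(X;Z).

Here Z = f(Y) is a deterministic function of Y, forming X → Y → Z.

Original I(X;Y) = 0.0112 dits

After applying f:
P(X,Z) where Z=f(Y):
- P(X,Z=0) = P(X,Y=0) + P(X,Y=2)
- P(X,Z=1) = P(X,Y=1)

I(X;Z) = I(X;f(Y)) = 0.0075 dits

Verification: 0.0112 ≥ 0.0075 ✓

Information cannot be created by processing; the function f can only lose information about X.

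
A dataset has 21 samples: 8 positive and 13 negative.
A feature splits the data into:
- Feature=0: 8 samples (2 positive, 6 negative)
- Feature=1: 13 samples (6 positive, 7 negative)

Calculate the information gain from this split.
0.0333 bits

Information Gain = H(Y) - H(Y|Feature)

Before split:
P(positive) = 8/21 = 0.3810
H(Y) = 0.9587 bits

After split:
Feature=0: H = 0.8113 bits (weight = 8/21)
Feature=1: H = 0.9957 bits (weight = 13/21)
H(Y|Feature) = (8/21)×0.8113 + (13/21)×0.9957 = 0.9255 bits

Information Gain = 0.9587 - 0.9255 = 0.0333 bits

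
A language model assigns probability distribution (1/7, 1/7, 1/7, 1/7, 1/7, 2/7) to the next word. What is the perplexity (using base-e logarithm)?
5.7423

Perplexity is e^H (or exp(H) for natural log).

First, H = -Σ p log p = 1.7479 nats
Perplexity = e^1.7479 = 5.7423

Interpretation: The model's uncertainty is equivalent to choosing uniformly among 5.7 options.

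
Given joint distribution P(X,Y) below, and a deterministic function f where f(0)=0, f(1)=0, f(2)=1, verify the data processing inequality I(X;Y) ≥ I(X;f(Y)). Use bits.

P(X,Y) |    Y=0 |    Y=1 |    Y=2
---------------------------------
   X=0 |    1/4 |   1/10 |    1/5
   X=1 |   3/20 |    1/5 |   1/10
I(X;Y) = 0.0600, I(X;f(Y)) = 0.0173, inequality holds: 0.0600 ≥ 0.0173

Data Processing Inequality: For any Markov chain X → Y → Z, we have I(X;Y) ≥ I(X;Z).

Here Z = f(Y) is a deterministic function of Y, forming X → Y → Z.

Original I(X;Y) = 0.0600 bits

After applying f:
P(X,Z) where Z=f(Y):
- P(X,Z=0) = P(X,Y=0) + P(X,Y=1)
- P(X,Z=1) = P(X,Y=2)

I(X;Z) = I(X;f(Y)) = 0.0173 bits

Verification: 0.0600 ≥ 0.0173 ✓

Information cannot be created by processing; the function f can only lose information about X.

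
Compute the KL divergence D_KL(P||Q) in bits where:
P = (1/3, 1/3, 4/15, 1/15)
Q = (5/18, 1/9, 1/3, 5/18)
0.3929 bits

KL divergence: D_KL(P||Q) = Σ p(x) log(p(x)/q(x))

Computing term by term:
  x=0: 1/3 × log_2[(1/3)/(5/18)] = 1/3 × 0.2630 = 0.0877
  x=1: 1/3 × log_2[(1/3)/(1/9)] = 1/3 × 1.5850 = 0.5283
  x=2: 4/15 × log_2[(4/15)/(1/3)] = 4/15 × -0.3219 = -0.0858
  x=3: 1/15 × log_2[(1/15)/(5/18)] = 1/15 × -2.0589 = -0.1373

D_KL(P||Q) = 0.3929 bits

Note: KL divergence is always non-negative and equals 0 iff P = Q.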